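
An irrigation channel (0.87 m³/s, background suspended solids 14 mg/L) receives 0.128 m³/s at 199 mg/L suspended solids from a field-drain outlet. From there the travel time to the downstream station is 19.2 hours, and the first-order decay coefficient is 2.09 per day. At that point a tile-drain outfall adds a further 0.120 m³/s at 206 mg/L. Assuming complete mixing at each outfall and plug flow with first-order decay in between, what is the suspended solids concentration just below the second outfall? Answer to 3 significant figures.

Mixed concentration C = ΣQC/ΣQ = (0.8700·14.00 + 0.1280·199.0) / 0.9980 = 37.65/0.9980 = 37.73 mg/L; combined flow 0.9980 m³/s.
Applying C = C₀e^(−kt): 37.73 × 0.1879 = 7.088 mg/L.
Second outfall: C = (0.9980·7.088 + 0.1200·206.0)/1.118 = 28.44 mg/L.

28.4 mg/L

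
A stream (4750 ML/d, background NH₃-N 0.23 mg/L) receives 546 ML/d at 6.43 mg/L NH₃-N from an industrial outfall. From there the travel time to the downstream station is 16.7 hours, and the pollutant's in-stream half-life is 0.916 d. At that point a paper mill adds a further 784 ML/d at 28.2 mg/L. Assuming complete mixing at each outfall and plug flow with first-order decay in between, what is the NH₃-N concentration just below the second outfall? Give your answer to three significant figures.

4.08 mg/L

After mixing, C = (4750·0.2300 + 546.0·6.430) / 5296 = 4603/5296 = 0.8692 mg/L; combined flow 5296 ML/d.
Half-life 0.916 d → k = ln 2 / 0.916 = 0.7567 d⁻¹.
Decay over the reach: 0.8692·exp(−kt) = 0.8692·0.5906 = 0.5134 mg/L.
At the second outfall, C = (5296·0.5134 + 784.0·28.20) / (5296 + 784.0) = 4.084 mg/L.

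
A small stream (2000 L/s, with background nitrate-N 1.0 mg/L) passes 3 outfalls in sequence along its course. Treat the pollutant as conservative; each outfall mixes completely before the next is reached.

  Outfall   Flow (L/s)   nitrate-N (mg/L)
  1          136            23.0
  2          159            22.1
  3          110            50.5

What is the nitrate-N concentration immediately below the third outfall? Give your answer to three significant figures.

Outfall 1: combined Q = 2136 L/s; C = (2000·1.000 + 136.0·23.00)/2136 = 2.401 mg/L.
Outfall 2: combined Q = 2295 L/s; C = (2136·2.401 + 159.0·22.10)/2295 = 3.766 mg/L.
Outfall 3: combined Q = 2405 L/s; C = (2295·3.766 + 110.0·50.50)/2405 = 5.903 mg/L.

5.90 mg/L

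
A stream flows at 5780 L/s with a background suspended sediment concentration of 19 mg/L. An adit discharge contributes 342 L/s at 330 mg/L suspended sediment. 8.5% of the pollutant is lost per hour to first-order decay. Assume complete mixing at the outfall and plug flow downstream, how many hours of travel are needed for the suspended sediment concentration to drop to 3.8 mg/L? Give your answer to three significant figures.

Conservation of mass: C = (5780·19.00 + 342.0·330.0) / 6122 = 222700/6122 = 36.37 mg/L.
8.5%/h lost → k = −ln(1 − 0.085) = 0.08883 h⁻¹.
36.37·exp(−k·t) = 3.8 → t = ln(36.37/3.8)/k = 91540 s = 25.43 h.

25.4 h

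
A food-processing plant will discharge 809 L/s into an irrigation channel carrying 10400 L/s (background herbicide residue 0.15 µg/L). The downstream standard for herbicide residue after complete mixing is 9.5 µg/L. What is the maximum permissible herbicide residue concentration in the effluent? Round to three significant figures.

At the limit, (Qr·Cr + Qe·Cₑ)/(Qr + Qe) = 9.5:
Cₑ = (11210·9.5 − 10400·0.1500) / 809.0 = 129.7 µg/L.

130 µg/L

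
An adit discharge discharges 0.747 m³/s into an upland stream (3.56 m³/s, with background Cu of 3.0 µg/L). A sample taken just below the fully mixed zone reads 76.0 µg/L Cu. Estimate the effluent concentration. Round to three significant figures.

424 µg/L

Mass balance: 3.560·3.000 + 0.7470·Cₑ = 4.307·76.00
→ Cₑ = (4.307·76.00 − 3.560·3.000) / 0.7470 = 423.9 µg/L.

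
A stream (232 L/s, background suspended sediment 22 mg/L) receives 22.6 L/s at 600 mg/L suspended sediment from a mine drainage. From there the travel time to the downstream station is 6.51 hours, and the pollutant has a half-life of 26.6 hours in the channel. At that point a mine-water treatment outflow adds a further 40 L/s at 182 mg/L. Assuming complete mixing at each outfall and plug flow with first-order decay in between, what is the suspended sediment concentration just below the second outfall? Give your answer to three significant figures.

Conservation of mass: C = (232.0·22.00 + 22.60·600.0) / 254.6 = 18660/254.6 = 73.31 mg/L; combined flow 254.6 L/s.
Half-life 26.6 h → k = ln 2 / 26.6 = 0.02606 h⁻¹ = 0.6254 d⁻¹.
After decay, C = 73.31 × e^(−kt) = 73.31 × 0.8440 = 61.87 mg/L.
Second outfall: C = (254.6·61.87 + 40.00·182.0)/294.6 = 78.18 mg/L.

78.2 mg/L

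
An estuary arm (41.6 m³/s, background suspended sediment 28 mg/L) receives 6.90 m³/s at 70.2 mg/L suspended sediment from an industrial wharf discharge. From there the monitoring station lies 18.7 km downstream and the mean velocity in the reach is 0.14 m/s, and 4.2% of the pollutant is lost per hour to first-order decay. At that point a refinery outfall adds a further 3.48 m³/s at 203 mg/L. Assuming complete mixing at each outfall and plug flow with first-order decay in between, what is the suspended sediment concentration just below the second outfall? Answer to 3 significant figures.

Conservation of mass: C = (41.60·28.00 + 6.900·70.20) / 48.50 = 1649/48.50 = 34.00 mg/L; combined flow 48.50 m³/s.
Travel time t = 18.7·1000 / 0.14 = 133600 s = 37.10 h.
4.2%/h lost → k = −ln(1 − 0.042) = 0.04291 h⁻¹.
After decay, C = 34.00 × e^(−kt) = 34.00 × 0.2035 = 6.920 mg/L.
At the second outfall, C = (48.50·6.920 + 3.480·203.0) / (48.50 + 3.480) = 20.05 mg/L.

20.0 mg/L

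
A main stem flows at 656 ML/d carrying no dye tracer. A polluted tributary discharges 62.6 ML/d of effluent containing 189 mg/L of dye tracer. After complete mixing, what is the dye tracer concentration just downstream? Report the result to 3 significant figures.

After mixing, C = (656.0·0 + 62.60·189.0) / 718.6 = 11830/718.6 = 16.46 mg/L.

16.5 mg/L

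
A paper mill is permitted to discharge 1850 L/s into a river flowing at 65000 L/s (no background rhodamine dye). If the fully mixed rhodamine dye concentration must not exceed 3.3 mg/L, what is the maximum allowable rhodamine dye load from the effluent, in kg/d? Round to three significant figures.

Mass balance at the limit: 65000·0 + 1850·Cₑ = 66850·3.3 → Cₑ = 119.2 mg/L.
1850 L/s = 1.850 m³/s. Load = 1.850 m³/s × 119.2 g/m³ × 86 400 s/d = 19060 kg/d.

19100 kg/d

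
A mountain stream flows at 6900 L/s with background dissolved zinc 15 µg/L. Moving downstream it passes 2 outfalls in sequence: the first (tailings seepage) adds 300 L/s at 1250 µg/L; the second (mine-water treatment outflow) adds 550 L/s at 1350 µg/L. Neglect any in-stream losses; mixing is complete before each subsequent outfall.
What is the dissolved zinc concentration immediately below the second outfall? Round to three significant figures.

158 µg/L

Outfall 1: combined Q = 7200 L/s; C = (6900·15.00 + 300.0·1250)/7200 = 66.46 µg/L.
Outfall 2: combined Q = 7750 L/s; C = (7200·66.46 + 550.0·1350)/7750 = 157.5 µg/L.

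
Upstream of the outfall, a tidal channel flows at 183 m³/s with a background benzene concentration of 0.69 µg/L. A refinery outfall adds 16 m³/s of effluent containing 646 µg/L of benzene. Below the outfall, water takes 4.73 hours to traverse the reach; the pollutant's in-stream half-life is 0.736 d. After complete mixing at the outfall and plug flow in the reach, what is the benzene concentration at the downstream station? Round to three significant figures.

43.7 µg/L

After mixing, C = (183.0·0.6900 + 16.00·646.0) / 199.0 = 10460/199.0 = 52.57 µg/L.
Half-life 0.736 d → k = ln 2 / 0.736 = 0.9418 d⁻¹.
Decay over the reach: 52.57·exp(−kt) = 52.57·0.8306 = 43.67 µg/L.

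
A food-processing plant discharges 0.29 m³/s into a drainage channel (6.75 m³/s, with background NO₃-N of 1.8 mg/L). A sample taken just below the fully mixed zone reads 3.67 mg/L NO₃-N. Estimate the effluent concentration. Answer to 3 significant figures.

Mass balance: 6.750·1.800 + 0.2900·Cₑ = 7.040·3.670
→ Cₑ = (7.040·3.670 − 6.750·1.800) / 0.2900 = 47.20 mg/L.

47.2 mg/L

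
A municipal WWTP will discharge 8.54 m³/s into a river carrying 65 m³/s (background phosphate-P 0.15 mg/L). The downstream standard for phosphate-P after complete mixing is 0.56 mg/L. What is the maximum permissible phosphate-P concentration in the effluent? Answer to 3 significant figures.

At the limit, (Qr·Cr + Qe·Cₑ)/(Qr + Qe) = 0.56:
Cₑ = (73.54·0.56 − 65.00·0.1500) / 8.540 = 3.681 mg/L.

3.68 mg/L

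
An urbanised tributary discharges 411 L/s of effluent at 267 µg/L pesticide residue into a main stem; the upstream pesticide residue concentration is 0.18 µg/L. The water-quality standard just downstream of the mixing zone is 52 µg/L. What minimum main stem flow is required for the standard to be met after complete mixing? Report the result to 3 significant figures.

1710 L/s

Set C_mix = 52: (Q·0.1800 + 411.0·267.0) / (Q + 411.0) = 52
→ Q = 411.0·(267.0 − 52)/(52 − 0.1800) = 1705 L/s.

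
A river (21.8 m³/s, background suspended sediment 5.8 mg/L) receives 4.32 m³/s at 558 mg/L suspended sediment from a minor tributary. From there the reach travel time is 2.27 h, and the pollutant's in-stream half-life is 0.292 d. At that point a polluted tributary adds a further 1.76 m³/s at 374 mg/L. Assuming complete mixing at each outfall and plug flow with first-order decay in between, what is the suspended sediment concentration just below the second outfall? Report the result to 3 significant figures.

Mixed concentration C = ΣQC/ΣQ = (21.80·5.800 + 4.320·558.0) / 26.12 = 2537/26.12 = 97.13 mg/L; combined flow 26.12 m³/s.
Half-life 0.292 d → k = ln 2 / 0.292 = 2.374 d⁻¹.
First-order decay: C = 97.13·exp(−k·t) = 97.13·0.7989 = 77.60 mg/L.
At the second outfall, C = (26.12·77.60 + 1.760·374.0) / (26.12 + 1.760) = 96.31 mg/L.

96.3 mg/L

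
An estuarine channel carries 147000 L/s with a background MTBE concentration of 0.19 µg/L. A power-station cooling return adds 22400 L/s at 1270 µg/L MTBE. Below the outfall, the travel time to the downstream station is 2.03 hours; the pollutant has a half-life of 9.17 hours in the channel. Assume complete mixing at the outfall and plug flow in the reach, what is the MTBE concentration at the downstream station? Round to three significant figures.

After mixing, C = (147000·0.1900 + 22400·1270) / 169400 = 28480000/169400 = 168.1 µg/L.
Half-life 9.17 h → k = ln 2 / 9.17 = 0.07559 h⁻¹ = 1.814 d⁻¹.
First-order decay: C = 168.1·exp(−k·t) = 168.1·0.8577 = 144.2 µg/L.

144 µg/L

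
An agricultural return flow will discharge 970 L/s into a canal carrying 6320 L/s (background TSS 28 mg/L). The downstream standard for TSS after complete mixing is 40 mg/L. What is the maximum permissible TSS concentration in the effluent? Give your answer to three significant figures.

118 mg/L

At the limit, (Qr·Cr + Qe·Cₑ)/(Qr + Qe) = 40:
Cₑ = (7290·40 − 6320·28.00) / 970.0 = 118.2 mg/L.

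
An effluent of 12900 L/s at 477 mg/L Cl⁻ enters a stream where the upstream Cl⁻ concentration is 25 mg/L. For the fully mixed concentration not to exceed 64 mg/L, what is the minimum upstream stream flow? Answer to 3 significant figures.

137000 L/s

Set C_mix = 64: (Q·25.00 + 12900·477.0) / (Q + 12900) = 64
→ Q = 12900·(477.0 − 64)/(64 − 25.00) = 136600 L/s.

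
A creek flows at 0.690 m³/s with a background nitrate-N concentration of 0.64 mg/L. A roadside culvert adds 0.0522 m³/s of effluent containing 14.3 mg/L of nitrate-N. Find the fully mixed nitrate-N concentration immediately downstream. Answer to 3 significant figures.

Mixed concentration C = ΣQC/ΣQ = (0.6900·0.6400 + 0.05220·14.30) / 0.7422 = 1.188/0.7422 = 1.601 mg/L.

1.60 mg/L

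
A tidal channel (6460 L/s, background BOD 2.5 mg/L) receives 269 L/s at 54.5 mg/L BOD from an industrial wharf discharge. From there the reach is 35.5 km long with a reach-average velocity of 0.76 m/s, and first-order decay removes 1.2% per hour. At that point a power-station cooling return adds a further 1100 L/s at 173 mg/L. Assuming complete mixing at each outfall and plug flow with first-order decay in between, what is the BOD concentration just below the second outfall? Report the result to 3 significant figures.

27.7 mg/L

Conservation of mass: C = (6460·2.500 + 269.0·54.50) / 6729 = 30810/6729 = 4.579 mg/L; combined flow 6729 L/s.
Travel time t = 35.5·1000 / 0.76 = 46710 s = 12.98 h.
1.2%/h lost → k = −ln(1 − 0.012) = 0.01207 h⁻¹.
After decay, C = 4.579 × e^(−kt) = 4.579 × 0.8550 = 3.915 mg/L.
At the second outfall, C = (6729·3.915 + 1100·173.0) / (6729 + 1100) = 27.67 mg/L.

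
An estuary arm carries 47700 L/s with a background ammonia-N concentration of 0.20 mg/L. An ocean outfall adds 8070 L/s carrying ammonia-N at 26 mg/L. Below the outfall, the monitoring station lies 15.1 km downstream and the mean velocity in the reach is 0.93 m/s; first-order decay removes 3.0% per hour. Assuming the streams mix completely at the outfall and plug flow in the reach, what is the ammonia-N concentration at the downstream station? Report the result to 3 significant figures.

3.43 mg/L

Mixed concentration C = ΣQC/ΣQ = (47700·0.2000 + 8070·26.00) / 55770 = 219400/55770 = 3.933 mg/L.
Travel time t = 15.1·1000 / 0.93 = 16240 s = 4.510 h.
3.0%/h lost → k = −ln(1 − 0.03) = 0.03046 h⁻¹.
First-order decay: C = 3.933·exp(−k·t) = 3.933·0.8716 = 3.428 mg/L.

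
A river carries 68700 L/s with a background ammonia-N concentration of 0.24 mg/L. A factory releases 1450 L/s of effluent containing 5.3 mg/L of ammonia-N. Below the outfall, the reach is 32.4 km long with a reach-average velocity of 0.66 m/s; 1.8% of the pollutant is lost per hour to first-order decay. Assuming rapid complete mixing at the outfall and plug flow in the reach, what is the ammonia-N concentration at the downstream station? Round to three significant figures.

Conservation of mass: C = (68700·0.2400 + 1450·5.300) / 70150 = 24170/70150 = 0.3446 mg/L.
Travel time t = 32.4·1000 / 0.66 = 49090 s = 13.64 h.
1.8%/h lost → k = −ln(1 − 0.018) = 0.01816 h⁻¹.
Applying C = C₀e^(−kt): 0.3446 × 0.7806 = 0.2690 mg/L.

0.269 mg/L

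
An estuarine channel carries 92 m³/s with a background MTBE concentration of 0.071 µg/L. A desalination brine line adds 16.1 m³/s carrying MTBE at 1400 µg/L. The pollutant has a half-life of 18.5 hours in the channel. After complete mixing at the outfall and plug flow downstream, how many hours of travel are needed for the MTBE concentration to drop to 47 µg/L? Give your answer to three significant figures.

39.8 h

After mixing, C = (92.00·0.07100 + 16.10·1400) / 108.1 = 22550/108.1 = 208.6 µg/L.
Half-life 18.5 h → k = ln 2 / 18.5 = 0.03747 h⁻¹ = 0.8992 d⁻¹.
208.6·exp(−k·t) = 47 → t = ln(208.6/47)/k = 143200 s = 39.77 h.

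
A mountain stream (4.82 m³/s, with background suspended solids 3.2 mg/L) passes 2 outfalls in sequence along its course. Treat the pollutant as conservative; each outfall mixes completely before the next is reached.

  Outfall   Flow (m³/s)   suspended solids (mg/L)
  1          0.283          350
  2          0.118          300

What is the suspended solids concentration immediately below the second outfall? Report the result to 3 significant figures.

Outfall 1: combined Q = 5.103 m³/s; C = (4.820·3.200 + 0.2830·350.0)/5.103 = 22.43 mg/L.
Outfall 2: combined Q = 5.221 m³/s; C = (5.103·22.43 + 0.1180·300.0)/5.221 = 28.71 mg/L.

28.7 mg/L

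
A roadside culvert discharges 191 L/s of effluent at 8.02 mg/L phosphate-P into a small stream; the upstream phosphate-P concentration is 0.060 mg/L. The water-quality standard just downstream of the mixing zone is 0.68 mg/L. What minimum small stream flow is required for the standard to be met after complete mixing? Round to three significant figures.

Set C_mix = 0.68: (Q·0.06000 + 191.0·8.020) / (Q + 191.0) = 0.68
→ Q = 191.0·(8.020 − 0.68)/(0.68 − 0.06000) = 2261 L/s.

2260 L/s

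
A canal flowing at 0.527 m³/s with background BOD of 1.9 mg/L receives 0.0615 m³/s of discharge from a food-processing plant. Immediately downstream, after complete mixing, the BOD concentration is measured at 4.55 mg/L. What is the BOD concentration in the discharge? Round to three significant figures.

27.3 mg/L

Mass balance: 0.5270·1.900 + 0.06150·Cₑ = 0.5885·4.550
→ Cₑ = (0.5885·4.550 − 0.5270·1.900) / 0.06150 = 27.26 mg/L.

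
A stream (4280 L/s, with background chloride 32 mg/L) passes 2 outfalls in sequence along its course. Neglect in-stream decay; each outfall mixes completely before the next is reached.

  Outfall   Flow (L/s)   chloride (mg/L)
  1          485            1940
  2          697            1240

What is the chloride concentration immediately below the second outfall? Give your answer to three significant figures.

Outfall 1: combined Q = 4765 L/s; C = (4280·32.00 + 485.0·1940)/4765 = 226.2 mg/L.
Outfall 2: combined Q = 5462 L/s; C = (4765·226.2 + 697.0·1240)/5462 = 355.6 mg/L.

356 mg/L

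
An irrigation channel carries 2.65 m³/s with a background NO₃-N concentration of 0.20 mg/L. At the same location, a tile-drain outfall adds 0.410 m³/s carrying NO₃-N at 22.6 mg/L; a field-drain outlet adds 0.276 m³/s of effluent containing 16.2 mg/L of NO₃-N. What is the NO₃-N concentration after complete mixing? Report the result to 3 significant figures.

Conservation of mass: C = (2.650·0.2000 + 0.4100·22.60 + 0.2760·16.20) / 3.336 = 14.27/3.336 = 4.277 mg/L.

4.28 mg/L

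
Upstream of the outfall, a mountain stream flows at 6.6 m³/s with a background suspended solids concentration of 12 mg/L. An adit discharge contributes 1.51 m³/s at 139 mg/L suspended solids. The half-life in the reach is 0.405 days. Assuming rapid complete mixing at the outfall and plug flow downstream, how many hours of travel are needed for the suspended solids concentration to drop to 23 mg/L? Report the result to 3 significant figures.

Conservation of mass: C = (6.600·12.00 + 1.510·139.0) / 8.110 = 289.1/8.110 = 35.65 mg/L.
Half-life 0.405 d → k = ln 2 / 0.405 = 1.711 d⁻¹.
35.65·exp(−k·t) = 23 → t = ln(35.65/23)/k = 22120 s = 6.144 h.

6.14 h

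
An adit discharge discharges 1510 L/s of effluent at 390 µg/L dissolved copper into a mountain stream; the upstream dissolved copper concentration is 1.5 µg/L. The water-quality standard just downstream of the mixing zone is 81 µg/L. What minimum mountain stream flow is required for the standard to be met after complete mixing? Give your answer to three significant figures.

5870 L/s

Set C_mix = 81: (Q·1.500 + 1510·390.0) / (Q + 1510) = 81
→ Q = 1510·(390.0 − 81)/(81 − 1.500) = 5869 L/s.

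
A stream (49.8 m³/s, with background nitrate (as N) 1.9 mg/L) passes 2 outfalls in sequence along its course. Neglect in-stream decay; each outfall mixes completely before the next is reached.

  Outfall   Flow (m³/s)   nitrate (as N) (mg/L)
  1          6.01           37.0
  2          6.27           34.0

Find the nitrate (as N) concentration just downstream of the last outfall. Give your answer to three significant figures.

8.54 mg/L

Outfall 1: combined Q = 55.81 m³/s; C = (49.80·1.900 + 6.010·37.00)/55.81 = 5.680 mg/L.
Outfall 2: combined Q = 62.08 m³/s; C = (55.81·5.680 + 6.270·34.00)/62.08 = 8.540 mg/L.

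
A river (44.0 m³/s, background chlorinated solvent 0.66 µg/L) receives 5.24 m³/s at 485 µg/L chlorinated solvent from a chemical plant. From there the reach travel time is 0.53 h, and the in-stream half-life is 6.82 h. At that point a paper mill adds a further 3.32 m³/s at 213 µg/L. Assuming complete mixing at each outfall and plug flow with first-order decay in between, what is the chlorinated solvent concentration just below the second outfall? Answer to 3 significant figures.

Conservation of mass: C = (44.00·0.6600 + 5.240·485.0) / 49.24 = 2570/49.24 = 52.20 µg/L; combined flow 49.24 m³/s.
Half-life 6.82 h → k = ln 2 / 6.82 = 0.1016 h⁻¹ = 2.439 d⁻¹.
First-order decay: C = 52.20·exp(−k·t) = 52.20·0.9476 = 49.46 µg/L.
At the second outfall, C = (49.24·49.46 + 3.320·213.0) / (49.24 + 3.320) = 59.79 µg/L.

59.8 µg/L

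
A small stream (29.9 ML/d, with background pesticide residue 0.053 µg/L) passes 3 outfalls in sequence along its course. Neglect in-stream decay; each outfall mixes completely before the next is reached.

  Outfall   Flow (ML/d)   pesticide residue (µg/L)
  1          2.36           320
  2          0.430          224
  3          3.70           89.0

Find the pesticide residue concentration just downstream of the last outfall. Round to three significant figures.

Outfall 1: combined Q = 32.26 ML/d; C = (29.90·0.05300 + 2.360·320.0)/32.26 = 23.46 µg/L.
Outfall 2: combined Q = 32.69 ML/d; C = (32.26·23.46 + 0.4300·224.0)/32.69 = 26.10 µg/L.
Outfall 3: combined Q = 36.39 ML/d; C = (32.69·26.10 + 3.700·89.00)/36.39 = 32.49 µg/L.

32.5 µg/L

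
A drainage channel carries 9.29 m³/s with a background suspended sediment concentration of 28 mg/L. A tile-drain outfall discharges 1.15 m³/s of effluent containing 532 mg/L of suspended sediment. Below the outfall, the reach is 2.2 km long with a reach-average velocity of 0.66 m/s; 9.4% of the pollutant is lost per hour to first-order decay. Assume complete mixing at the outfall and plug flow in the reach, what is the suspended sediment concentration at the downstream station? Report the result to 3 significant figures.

Conservation of mass: C = (9.290·28.00 + 1.150·532.0) / 10.44 = 871.9/10.44 = 83.52 mg/L.
Travel time t = 2.2·1000 / 0.66 = 3333 s = 0.9259 h.
9.4%/h lost → k = −ln(1 − 0.094) = 0.09872 h⁻¹.
Decay over the reach: 83.52·exp(−kt) = 83.52·0.9126 = 76.22 mg/L.

76.2 mg/L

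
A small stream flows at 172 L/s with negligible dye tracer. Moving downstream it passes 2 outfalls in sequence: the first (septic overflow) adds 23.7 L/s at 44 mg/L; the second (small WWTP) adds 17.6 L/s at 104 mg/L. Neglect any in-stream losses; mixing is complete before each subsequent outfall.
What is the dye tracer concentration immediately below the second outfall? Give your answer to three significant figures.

13.5 mg/L

Outfall 1: combined Q = 195.7 L/s; C = (172.0·0 + 23.70·44.00)/195.7 = 5.329 mg/L.
Outfall 2: combined Q = 213.3 L/s; C = (195.7·5.329 + 17.60·104.0)/213.3 = 13.47 mg/L.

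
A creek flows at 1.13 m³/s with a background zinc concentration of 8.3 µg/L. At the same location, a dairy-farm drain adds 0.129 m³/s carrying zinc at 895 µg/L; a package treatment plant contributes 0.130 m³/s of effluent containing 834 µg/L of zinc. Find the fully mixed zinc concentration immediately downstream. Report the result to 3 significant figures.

168 µg/L

After mixing, C = (1.130·8.300 + 0.1290·895.0 + 0.1300·834.0) / 1.389 = 233.3/1.389 = 167.9 µg/L.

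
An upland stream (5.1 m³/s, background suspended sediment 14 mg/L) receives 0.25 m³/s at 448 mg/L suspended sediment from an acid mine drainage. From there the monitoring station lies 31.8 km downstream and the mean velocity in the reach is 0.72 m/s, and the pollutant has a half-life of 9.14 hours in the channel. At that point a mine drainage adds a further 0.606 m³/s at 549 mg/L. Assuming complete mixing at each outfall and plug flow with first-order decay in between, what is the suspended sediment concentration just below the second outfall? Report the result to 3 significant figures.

68.0 mg/L

Mixed concentration C = ΣQC/ΣQ = (5.100·14.00 + 0.2500·448.0) / 5.350 = 183.4/5.350 = 34.28 mg/L; combined flow 5.350 m³/s.
Travel time t = 31.8·1000 / 0.72 = 44170 s = 12.27 h.
Half-life 9.14 h → k = ln 2 / 9.14 = 0.07584 h⁻¹ = 1.820 d⁻¹.
After decay, C = 34.28 × e^(−kt) = 34.28 × 0.3944 = 13.52 mg/L.
Second outfall: C = (5.350·13.52 + 0.6060·549.0)/5.956 = 68.00 mg/L.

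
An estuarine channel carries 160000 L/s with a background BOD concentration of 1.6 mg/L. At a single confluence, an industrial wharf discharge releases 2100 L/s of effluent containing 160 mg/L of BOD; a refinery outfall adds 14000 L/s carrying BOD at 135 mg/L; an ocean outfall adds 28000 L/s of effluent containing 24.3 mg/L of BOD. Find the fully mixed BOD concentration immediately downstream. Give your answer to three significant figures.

Flow-weighted average: C = (160000·1.600 + 2100·160.0 + 14000·135.0 + 28000·24.30) / 204100 = 3162000/204100 = 15.49 mg/L.

15.5 mg/L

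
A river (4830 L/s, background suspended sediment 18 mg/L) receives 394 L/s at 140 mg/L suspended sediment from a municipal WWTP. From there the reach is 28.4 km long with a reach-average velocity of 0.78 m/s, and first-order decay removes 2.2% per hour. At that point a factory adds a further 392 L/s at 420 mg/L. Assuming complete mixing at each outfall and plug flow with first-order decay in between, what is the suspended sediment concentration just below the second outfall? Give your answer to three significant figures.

49.5 mg/L

Flow-weighted average: C = (4830·18.00 + 394.0·140.0) / 5224 = 142100/5224 = 27.20 mg/L; combined flow 5224 L/s.
Travel time t = 28.4·1000 / 0.78 = 36410 s = 10.11 h.
2.2%/h lost → k = −ln(1 − 0.022) = 0.02225 h⁻¹.
Applying C = C₀e^(−kt): 27.20 × 0.7985 = 21.72 mg/L.
At the second outfall, C = (5224·21.72 + 392.0·420.0) / (5224 + 392.0) = 49.52 mg/L.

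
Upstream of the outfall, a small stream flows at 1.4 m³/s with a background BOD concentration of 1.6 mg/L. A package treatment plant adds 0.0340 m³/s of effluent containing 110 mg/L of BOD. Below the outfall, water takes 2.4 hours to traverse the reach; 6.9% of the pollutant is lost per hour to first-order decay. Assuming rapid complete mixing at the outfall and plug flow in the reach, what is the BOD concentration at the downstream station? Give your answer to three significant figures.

3.51 mg/L

Mixed concentration C = ΣQC/ΣQ = (1.400·1.600 + 0.03400·110.0) / 1.434 = 5.980/1.434 = 4.170 mg/L.
6.9%/h lost → k = −ln(1 − 0.069) = 0.07150 h⁻¹.
After decay, C = 4.170 × e^(−kt) = 4.170 × 0.8423 = 3.513 mg/L.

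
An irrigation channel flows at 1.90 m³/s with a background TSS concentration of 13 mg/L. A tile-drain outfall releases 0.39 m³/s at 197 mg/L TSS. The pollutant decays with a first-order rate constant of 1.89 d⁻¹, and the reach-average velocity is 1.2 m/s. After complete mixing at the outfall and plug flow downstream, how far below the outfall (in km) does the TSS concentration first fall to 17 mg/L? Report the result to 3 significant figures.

After mixing, C = (1.900·13.00 + 0.3900·197.0) / 2.290 = 101.5/2.290 = 44.34 mg/L.
Set 44.34·exp(−k·t) = 17 → t = ln(44.34/17)/k = 43820 s = 12.17 h.
Distance = v·t = 1.2·43820 = 52590 m = 52.59 km.

52.6 km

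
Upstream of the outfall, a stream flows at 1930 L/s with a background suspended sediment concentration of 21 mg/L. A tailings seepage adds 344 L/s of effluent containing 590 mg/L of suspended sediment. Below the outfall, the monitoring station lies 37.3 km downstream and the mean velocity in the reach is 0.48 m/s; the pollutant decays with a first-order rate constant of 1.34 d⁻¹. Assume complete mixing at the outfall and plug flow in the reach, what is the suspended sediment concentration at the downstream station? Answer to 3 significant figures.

Mixed concentration C = ΣQC/ΣQ = (1930·21.00 + 344.0·590.0) / 2274 = 243500/2274 = 107.1 mg/L.
Travel time t = 37.3·1000 / 0.48 = 77710 s = 21.59 h.
Decay over the reach: 107.1·exp(−kt) = 107.1·0.2996 = 32.08 mg/L.

32.1 mg/L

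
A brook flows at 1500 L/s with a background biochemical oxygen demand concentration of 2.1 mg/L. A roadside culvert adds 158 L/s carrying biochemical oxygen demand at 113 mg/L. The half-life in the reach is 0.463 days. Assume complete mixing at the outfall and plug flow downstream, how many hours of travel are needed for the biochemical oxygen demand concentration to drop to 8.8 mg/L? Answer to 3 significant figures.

5.84 h

Flow-weighted average: C = (1500·2.100 + 158.0·113.0) / 1658 = 21000/1658 = 12.67 mg/L.
Half-life 0.463 d → k = ln 2 / 0.463 = 1.497 d⁻¹.
12.67·exp(−k·t) = 8.8 → t = ln(12.67/8.8)/k = 21030 s = 5.841 h.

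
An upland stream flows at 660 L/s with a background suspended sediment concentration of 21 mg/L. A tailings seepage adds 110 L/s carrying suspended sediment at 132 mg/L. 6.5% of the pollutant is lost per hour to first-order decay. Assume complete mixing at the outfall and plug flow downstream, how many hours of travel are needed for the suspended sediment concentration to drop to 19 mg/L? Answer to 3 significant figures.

9.86 h

After mixing, C = (660.0·21.00 + 110.0·132.0) / 770.0 = 28380/770.0 = 36.86 mg/L.
6.5%/h lost → k = −ln(1 − 0.065) = 0.06721 h⁻¹.
36.86·exp(−k·t) = 19 → t = ln(36.86/19)/k = 35490 s = 9.859 h.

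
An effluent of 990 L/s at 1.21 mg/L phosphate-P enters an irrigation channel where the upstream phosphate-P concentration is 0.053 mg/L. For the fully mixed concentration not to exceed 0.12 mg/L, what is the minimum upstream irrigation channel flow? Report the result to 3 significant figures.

16100 L/s

Set C_mix = 0.12: (Q·0.05300 + 990.0·1.210) / (Q + 990.0) = 0.12
→ Q = 990.0·(1.210 − 0.12)/(0.12 − 0.05300) = 16110 L/s.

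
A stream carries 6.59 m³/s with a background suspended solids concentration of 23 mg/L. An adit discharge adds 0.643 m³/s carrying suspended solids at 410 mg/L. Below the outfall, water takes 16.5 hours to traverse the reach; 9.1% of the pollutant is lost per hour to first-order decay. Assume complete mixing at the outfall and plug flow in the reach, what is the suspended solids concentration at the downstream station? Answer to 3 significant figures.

11.9 mg/L

Mass balance: C = (6.590·23.00 + 0.6430·410.0) / 7.233 = 415.2/7.233 = 57.40 mg/L.
9.1%/h lost → k = −ln(1 − 0.091) = 0.09541 h⁻¹.
Applying C = C₀e^(−kt): 57.40 × 0.2072 = 11.89 mg/L.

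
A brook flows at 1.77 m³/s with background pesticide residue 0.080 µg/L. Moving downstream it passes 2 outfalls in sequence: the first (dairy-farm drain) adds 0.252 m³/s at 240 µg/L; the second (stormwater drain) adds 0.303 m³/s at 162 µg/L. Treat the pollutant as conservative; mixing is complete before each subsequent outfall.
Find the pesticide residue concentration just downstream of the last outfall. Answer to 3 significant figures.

After outfall 1: Q = 1.770 + 0.2520 = 2.022 m³/s; C = (1.770·0.08000 + 0.2520·240.0)/2.022 = 29.98 µg/L.
After outfall 2: Q = 2.022 + 0.3030 = 2.325 m³/s; C = (2.022·29.98 + 0.3030·162.0)/2.325 = 47.19 µg/L.

47.2 µg/L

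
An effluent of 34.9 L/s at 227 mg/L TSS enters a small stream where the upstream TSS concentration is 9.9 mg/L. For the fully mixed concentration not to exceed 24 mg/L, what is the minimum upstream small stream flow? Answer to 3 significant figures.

Set C_mix = 24: (Q·9.900 + 34.90·227.0) / (Q + 34.90) = 24
→ Q = 34.90·(227.0 − 24)/(24 − 9.900) = 502.5 L/s.

502 L/s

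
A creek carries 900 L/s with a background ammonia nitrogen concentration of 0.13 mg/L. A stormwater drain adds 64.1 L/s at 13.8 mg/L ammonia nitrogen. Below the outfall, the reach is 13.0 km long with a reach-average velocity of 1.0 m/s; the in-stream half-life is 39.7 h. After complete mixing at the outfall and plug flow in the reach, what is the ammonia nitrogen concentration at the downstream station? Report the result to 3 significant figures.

0.975 mg/L

Mixed concentration C = ΣQC/ΣQ = (900.0·0.1300 + 64.10·13.80) / 964.1 = 1002/964.1 = 1.039 mg/L.
Travel time t = 13.0·1000 / 1.0 = 13000 s = 3.611 h.
Half-life 39.7 h → k = ln 2 / 39.7 = 0.01746 h⁻¹ = 0.4190 d⁻¹.
After decay, C = 1.039 × e^(−kt) = 1.039 × 0.9389 = 0.9754 mg/L.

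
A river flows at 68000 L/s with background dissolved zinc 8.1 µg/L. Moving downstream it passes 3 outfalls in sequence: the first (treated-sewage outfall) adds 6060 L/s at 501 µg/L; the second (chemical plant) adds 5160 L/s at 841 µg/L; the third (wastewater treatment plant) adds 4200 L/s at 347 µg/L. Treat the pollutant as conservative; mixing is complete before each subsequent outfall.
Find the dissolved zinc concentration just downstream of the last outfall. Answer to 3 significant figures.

112 µg/L

Below outfall 1: Q → 74060 L/s, C = (68000·8.100 + 6060·501.0)/74060 = 48.43 µg/L.
Below outfall 2: Q → 79220 L/s, C = (74060·48.43 + 5160·841.0)/79220 = 100.1 µg/L.
Below outfall 3: Q → 83420 L/s, C = (79220·100.1 + 4200·347.0)/83420 = 112.5 µg/L.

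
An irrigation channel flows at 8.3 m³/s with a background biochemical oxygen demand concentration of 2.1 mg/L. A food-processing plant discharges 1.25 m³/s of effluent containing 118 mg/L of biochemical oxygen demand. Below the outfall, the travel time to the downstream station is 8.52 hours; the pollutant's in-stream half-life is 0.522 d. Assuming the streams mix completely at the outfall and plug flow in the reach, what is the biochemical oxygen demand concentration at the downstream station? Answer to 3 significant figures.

10.8 mg/L

Mixed concentration C = ΣQC/ΣQ = (8.300·2.100 + 1.250·118.0) / 9.550 = 164.9/9.550 = 17.27 mg/L.
Half-life 0.522 d → k = ln 2 / 0.522 = 1.328 d⁻¹.
Applying C = C₀e^(−kt): 17.27 × 0.6241 = 10.78 mg/L.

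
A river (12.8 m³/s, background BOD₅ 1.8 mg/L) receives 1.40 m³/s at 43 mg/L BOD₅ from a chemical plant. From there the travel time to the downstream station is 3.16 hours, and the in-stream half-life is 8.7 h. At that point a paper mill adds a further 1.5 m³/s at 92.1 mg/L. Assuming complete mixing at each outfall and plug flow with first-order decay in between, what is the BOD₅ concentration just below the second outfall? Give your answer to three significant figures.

After mixing, C = (12.80·1.800 + 1.400·43.00) / 14.20 = 83.24/14.20 = 5.862 mg/L; combined flow 14.20 m³/s.
Half-life 8.7 h → k = ln 2 / 8.7 = 0.07967 h⁻¹ = 1.912 d⁻¹.
After decay, C = 5.862 × e^(−kt) = 5.862 × 0.7774 = 4.557 mg/L.
Second outfall: C = (14.20·4.557 + 1.500·92.10)/15.70 = 12.92 mg/L.

12.9 mg/L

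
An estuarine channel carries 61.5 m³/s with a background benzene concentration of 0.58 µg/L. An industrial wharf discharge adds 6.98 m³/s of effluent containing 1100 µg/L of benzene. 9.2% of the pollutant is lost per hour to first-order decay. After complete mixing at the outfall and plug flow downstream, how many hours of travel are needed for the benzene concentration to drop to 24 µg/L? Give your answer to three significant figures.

Flow-weighted average: C = (61.50·0.5800 + 6.980·1100) / 68.48 = 7714/68.48 = 112.6 µg/L.
9.2%/h lost → k = −ln(1 − 0.092) = 0.09651 h⁻¹.
112.6·exp(−k·t) = 24 → t = ln(112.6/24)/k = 57670 s = 16.02 h.

16.0 h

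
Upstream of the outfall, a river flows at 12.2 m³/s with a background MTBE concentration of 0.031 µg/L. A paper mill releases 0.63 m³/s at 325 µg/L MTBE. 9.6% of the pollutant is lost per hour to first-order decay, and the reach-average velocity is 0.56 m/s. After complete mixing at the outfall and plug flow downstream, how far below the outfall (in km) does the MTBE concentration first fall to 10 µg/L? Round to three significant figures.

Mixed concentration C = ΣQC/ΣQ = (12.20·0.03100 + 0.6300·325.0) / 12.83 = 205.1/12.83 = 15.99 µg/L.
9.6%/h lost → k = −ln(1 − 0.096) = 0.1009 h⁻¹.
Set 15.99·exp(−k·t) = 10 → t = ln(15.99/10)/k = 16740 s = 4.650 h.
Distance = v·t = 0.56·16740 = 9374 m = 9.374 km.

9.37 km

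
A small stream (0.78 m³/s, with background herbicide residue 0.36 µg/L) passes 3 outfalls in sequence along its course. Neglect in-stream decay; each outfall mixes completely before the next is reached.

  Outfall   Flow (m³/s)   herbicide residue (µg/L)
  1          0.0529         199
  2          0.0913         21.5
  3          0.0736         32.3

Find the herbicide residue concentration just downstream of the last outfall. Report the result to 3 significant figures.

15.2 µg/L

Below outfall 1: Q → 0.8329 m³/s, C = (0.7800·0.3600 + 0.05290·199.0)/0.8329 = 12.98 µg/L.
Below outfall 2: Q → 0.9242 m³/s, C = (0.8329·12.98 + 0.09130·21.50)/0.9242 = 13.82 µg/L.
Below outfall 3: Q → 0.9978 m³/s, C = (0.9242·13.82 + 0.07360·32.30)/0.9978 = 15.18 µg/L.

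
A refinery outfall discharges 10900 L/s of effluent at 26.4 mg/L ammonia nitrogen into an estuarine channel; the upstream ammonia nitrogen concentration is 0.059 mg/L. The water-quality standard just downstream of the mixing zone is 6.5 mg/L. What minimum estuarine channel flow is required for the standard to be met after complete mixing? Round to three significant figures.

Set C_mix = 6.5: (Q·0.05900 + 10900·26.40) / (Q + 10900) = 6.5
→ Q = 10900·(26.40 − 6.5)/(6.5 − 0.05900) = 33680 L/s.

33700 L/s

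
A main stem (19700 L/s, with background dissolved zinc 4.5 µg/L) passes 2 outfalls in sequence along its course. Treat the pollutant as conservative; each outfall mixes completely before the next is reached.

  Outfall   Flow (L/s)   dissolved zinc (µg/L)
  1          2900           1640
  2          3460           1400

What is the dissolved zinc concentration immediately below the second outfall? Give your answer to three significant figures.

372 µg/L

Outfall 1: combined Q = 22600 L/s; C = (19700·4.500 + 2900·1640)/22600 = 214.4 µg/L.
Outfall 2: combined Q = 26060 L/s; C = (22600·214.4 + 3460·1400)/26060 = 371.8 µg/L.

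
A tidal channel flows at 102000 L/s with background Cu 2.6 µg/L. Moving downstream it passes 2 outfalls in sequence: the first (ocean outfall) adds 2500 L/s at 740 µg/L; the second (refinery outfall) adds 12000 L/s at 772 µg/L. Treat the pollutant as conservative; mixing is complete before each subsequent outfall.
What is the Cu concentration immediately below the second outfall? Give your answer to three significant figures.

Outfall 1: combined Q = 104500 L/s; C = (102000·2.600 + 2500·740.0)/104500 = 20.24 µg/L.
Outfall 2: combined Q = 116500 L/s; C = (104500·20.24 + 12000·772.0)/116500 = 97.68 µg/L.

97.7 µg/L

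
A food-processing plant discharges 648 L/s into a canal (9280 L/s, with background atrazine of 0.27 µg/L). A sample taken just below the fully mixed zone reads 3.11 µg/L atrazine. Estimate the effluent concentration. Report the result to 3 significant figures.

43.8 µg/L

Mass balance: 9280·0.2700 + 648.0·Cₑ = 9928·3.110
→ Cₑ = (9928·3.110 − 9280·0.2700) / 648.0 = 43.78 µg/L.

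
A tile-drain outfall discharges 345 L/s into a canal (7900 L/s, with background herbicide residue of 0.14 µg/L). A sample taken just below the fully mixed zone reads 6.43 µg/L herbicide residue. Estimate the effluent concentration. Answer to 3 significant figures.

Mass balance: 7900·0.1400 + 345.0·Cₑ = 8245·6.430
→ Cₑ = (8245·6.430 − 7900·0.1400) / 345.0 = 150.5 µg/L.

150 µg/L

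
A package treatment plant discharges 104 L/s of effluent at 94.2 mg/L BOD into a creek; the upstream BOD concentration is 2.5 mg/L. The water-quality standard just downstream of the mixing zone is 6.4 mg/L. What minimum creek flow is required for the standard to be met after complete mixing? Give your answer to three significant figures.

Set C_mix = 6.4: (Q·2.500 + 104.0·94.20) / (Q + 104.0) = 6.4
→ Q = 104.0·(94.20 − 6.4)/(6.4 − 2.500) = 2341 L/s.

2340 L/s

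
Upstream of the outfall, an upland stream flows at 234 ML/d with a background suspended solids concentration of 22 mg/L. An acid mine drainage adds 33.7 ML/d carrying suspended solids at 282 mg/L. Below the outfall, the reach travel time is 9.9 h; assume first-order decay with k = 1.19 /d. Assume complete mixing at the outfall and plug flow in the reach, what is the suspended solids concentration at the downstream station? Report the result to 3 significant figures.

Conservation of mass: C = (234.0·22.00 + 33.70·282.0) / 267.7 = 14650/267.7 = 54.73 mg/L.
After decay, C = 54.73 × e^(−kt) = 54.73 × 0.6121 = 33.50 mg/L.

33.5 mg/L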